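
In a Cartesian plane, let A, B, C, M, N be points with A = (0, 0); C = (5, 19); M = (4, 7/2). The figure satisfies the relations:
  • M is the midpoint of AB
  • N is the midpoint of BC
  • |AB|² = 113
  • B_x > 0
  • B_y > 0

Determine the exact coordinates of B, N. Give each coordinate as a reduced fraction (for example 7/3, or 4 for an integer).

1. B_x = 8  [B = 2·M−A = 2·(4, 7/2)−(0, 0)]
2. B_y = 7  [B = 2·M−A = 2·(4, 7/2)−(0, 0)]
   so B = (8, 7)
3. N_x = 13/2  [2·N = B+C = (8, 7)+(5, 19)]
4. N_y = 13  [2·N = B+C = (8, 7)+(5, 19)]
   so N = (13/2, 13)

B = (8, 7)
N = (13/2, 13)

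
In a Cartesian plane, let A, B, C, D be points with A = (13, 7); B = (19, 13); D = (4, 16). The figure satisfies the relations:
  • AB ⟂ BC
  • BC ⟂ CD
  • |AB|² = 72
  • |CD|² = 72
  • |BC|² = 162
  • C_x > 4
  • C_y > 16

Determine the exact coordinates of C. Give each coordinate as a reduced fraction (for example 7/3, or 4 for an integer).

C = (10, 22)

1. C_x = 10  [[AB ⟂ BC ⇒ 6x+6y-192=0] ∩ [|C−(4, 16)|²=72]]
2. C_y = 22  [[AB ⟂ BC ⇒ 6x+6y-192=0] ∩ [|C−(4, 16)|²=72]]
   so C = (10, 22)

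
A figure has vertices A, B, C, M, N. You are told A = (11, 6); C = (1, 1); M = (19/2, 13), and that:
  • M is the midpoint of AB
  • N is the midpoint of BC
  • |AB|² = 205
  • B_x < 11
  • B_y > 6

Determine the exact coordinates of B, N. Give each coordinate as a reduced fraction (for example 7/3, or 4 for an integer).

B = (8, 20)
N = (9/2, 21/2)

1. B_x = 8  [B = 2·M−A = 2·(19/2, 13)−(11, 6)]
2. B_y = 20  [B = 2·M−A = 2·(19/2, 13)−(11, 6)]
   so B = (8, 20)
3. N_x = 9/2  [2·N = B+C = (8, 20)+(1, 1)]
4. N_y = 21/2  [2·N = B+C = (8, 20)+(1, 1)]
   so N = (9/2, 21/2)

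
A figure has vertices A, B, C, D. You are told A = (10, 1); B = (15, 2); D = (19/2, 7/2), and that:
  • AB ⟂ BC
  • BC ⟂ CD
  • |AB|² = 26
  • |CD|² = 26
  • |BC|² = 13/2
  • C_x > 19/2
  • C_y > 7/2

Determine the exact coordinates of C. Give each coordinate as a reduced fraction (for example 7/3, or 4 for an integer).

1. C_x = 29/2  [[AB ⟂ BC ⇒ 5x+1y-77=0] ∩ [|C−(19/2, 7/2)|²=26]]
2. C_y = 9/2  [[AB ⟂ BC ⇒ 5x+1y-77=0] ∩ [|C−(19/2, 7/2)|²=26]]
   so C = (29/2, 9/2)

C = (29/2, 9/2)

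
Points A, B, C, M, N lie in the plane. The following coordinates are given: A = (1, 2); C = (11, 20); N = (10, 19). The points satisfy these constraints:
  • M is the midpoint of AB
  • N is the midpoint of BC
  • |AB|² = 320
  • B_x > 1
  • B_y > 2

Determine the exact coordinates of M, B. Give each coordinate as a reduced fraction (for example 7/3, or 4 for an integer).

M = (5, 10)
B = (9, 18)

1. B_x = 9  [B = 2·N−C = 2·(10, 19)−(11, 20)]
2. B_y = 18  [B = 2·N−C = 2·(10, 19)−(11, 20)]
   so B = (9, 18)
3. M_x = 5  [2·M = A+B = (1, 2)+(9, 18)]
4. M_y = 10  [2·M = A+B = (1, 2)+(9, 18)]
   so M = (5, 10)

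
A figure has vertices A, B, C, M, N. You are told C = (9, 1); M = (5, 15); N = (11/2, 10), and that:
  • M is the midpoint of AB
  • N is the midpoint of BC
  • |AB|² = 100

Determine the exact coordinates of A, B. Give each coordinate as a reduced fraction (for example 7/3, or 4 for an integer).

1. B_x = 2  [B = 2·N−C = 2·(11/2, 10)−(9, 1)]
2. B_y = 19  [B = 2·N−C = 2·(11/2, 10)−(9, 1)]
   so B = (2, 19)
3. A_x = 8  [A = 2·M−B = 2·(5, 15)−(2, 19)]
4. A_y = 11  [A = 2·M−B = 2·(5, 15)−(2, 19)]
   so A = (8, 11)

A = (8, 11)
B = (2, 19)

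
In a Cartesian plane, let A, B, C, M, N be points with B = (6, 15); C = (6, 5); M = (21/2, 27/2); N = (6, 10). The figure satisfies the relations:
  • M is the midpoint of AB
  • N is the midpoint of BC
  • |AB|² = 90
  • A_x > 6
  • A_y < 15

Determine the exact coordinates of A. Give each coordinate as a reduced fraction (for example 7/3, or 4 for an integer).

A = (15, 12)

1. A_x = 15  [A = 2·M−B = 2·(21/2, 27/2)−(6, 15)]
2. A_y = 12  [A = 2·M−B = 2·(21/2, 27/2)−(6, 15)]
   so A = (15, 12)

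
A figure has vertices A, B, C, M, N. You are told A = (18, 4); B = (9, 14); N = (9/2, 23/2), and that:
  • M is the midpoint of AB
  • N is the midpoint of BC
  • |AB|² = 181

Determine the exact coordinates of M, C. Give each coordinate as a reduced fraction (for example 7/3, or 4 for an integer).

1. M_x = 27/2  [2·M = A+B = (18, 4)+(9, 14)]
2. M_y = 9  [2·M = A+B = (18, 4)+(9, 14)]
   so M = (27/2, 9)
3. C_x = 0  [C = 2·N−B = 2·(9/2, 23/2)−(9, 14)]
4. C_y = 9  [C = 2·N−B = 2·(9/2, 23/2)−(9, 14)]
   so C = (0, 9)

M = (27/2, 9)
C = (0, 9)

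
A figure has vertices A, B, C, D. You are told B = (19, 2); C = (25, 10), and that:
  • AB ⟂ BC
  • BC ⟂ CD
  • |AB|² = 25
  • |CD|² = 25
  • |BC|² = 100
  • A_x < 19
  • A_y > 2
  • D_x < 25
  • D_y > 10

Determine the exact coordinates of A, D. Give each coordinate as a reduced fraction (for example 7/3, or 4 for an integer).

1. A_x = 15  [[AB ⟂ BC ⇒ -6x-8y+130=0] ∩ [|A−(19, 2)|²=25]]
2. A_y = 5  [[AB ⟂ BC ⇒ -6x-8y+130=0] ∩ [|A−(19, 2)|²=25]]
   so A = (15, 5)
3. D_x = 21  [[BC ⟂ CD ⇒ 6x+8y-230=0] ∩ [|D−(25, 10)|²=25]]
4. D_y = 13  [[BC ⟂ CD ⇒ 6x+8y-230=0] ∩ [|D−(25, 10)|²=25]]
   so D = (21, 13)

A = (15, 5)
D = (21, 13)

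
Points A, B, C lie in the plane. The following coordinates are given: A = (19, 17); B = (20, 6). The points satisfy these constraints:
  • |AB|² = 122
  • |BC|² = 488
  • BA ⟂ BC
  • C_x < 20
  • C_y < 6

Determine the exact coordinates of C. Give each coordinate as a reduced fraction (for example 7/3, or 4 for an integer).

1. C_x = -2  [[BA ⟂ BC ⇒ -1x+11y-46=0] ∩ [|C−(20, 6)|²=488]]
2. C_y = 4  [[BA ⟂ BC ⇒ -1x+11y-46=0] ∩ [|C−(20, 6)|²=488]]
   so C = (-2, 4)

C = (-2, 4)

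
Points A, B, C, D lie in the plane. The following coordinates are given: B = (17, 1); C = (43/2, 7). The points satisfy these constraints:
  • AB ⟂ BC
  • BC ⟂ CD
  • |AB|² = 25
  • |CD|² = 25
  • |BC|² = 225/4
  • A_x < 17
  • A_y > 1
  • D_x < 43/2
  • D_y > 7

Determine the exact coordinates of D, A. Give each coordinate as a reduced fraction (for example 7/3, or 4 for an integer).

1. D_x = 35/2  [[BC ⟂ CD ⇒ 9/2x+6y-555/4=0] ∩ [|D−(43/2, 7)|²=25]]
2. D_y = 10  [[BC ⟂ CD ⇒ 9/2x+6y-555/4=0] ∩ [|D−(43/2, 7)|²=25]]
   so D = (35/2, 10)
3. A_x = 13  [[AB ⟂ BC ⇒ -9/2x-6y+165/2=0] ∩ [|A−(17, 1)|²=25]]
4. A_y = 4  [[AB ⟂ BC ⇒ -9/2x-6y+165/2=0] ∩ [|A−(17, 1)|²=25]]
   so A = (13, 4)

D = (35/2, 10)
A = (13, 4)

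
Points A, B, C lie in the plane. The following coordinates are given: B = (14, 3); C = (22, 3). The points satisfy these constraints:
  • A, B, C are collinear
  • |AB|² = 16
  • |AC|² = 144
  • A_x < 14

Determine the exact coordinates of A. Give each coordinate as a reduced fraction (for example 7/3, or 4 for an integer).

1. A_x = 10  [[A, B, C are collinear ⇒ 8y-24=0] ∩ [|A−(14, 3)|²=16]]
2. A_y = 3  [[A, B, C are collinear ⇒ 8y-24=0] ∩ [|A−(14, 3)|²=16]]
   so A = (10, 3)

A = (10, 3)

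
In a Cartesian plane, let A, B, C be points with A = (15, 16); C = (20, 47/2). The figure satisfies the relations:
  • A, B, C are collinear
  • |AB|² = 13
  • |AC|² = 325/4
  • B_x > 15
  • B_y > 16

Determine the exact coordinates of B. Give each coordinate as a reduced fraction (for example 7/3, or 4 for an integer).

1. B_x = 17  [[A, B, C are collinear ⇒ 15/2x-5y-65/2=0] ∩ [|B−(15, 16)|²=13]]
2. B_y = 19  [[A, B, C are collinear ⇒ 15/2x-5y-65/2=0] ∩ [|B−(15, 16)|²=13]]
   so B = (17, 19)

B = (17, 19)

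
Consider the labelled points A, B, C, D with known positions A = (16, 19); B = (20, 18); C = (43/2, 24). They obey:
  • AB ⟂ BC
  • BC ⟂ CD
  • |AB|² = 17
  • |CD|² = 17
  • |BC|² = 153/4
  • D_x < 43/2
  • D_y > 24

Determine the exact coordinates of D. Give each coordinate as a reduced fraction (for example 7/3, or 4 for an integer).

D = (35/2, 25)

1. D_x = 35/2  [[BC ⟂ CD ⇒ 3/2x+6y-705/4=0] ∩ [|D−(43/2, 24)|²=17]]
2. D_y = 25  [[BC ⟂ CD ⇒ 3/2x+6y-705/4=0] ∩ [|D−(43/2, 24)|²=17]]
   so D = (35/2, 25)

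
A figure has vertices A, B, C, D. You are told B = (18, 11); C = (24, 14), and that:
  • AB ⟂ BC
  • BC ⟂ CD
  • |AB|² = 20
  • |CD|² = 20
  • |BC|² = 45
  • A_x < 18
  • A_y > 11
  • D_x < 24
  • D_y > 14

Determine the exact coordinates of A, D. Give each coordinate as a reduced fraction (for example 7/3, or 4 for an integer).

A = (16, 15)
D = (22, 18)

1. A_x = 16  [[AB ⟂ BC ⇒ -6x-3y+141=0] ∩ [|A−(18, 11)|²=20]]
2. A_y = 15  [[AB ⟂ BC ⇒ -6x-3y+141=0] ∩ [|A−(18, 11)|²=20]]
   so A = (16, 15)
3. D_x = 22  [[BC ⟂ CD ⇒ 6x+3y-186=0] ∩ [|D−(24, 14)|²=20]]
4. D_y = 18  [[BC ⟂ CD ⇒ 6x+3y-186=0] ∩ [|D−(24, 14)|²=20]]
   so D = (22, 18)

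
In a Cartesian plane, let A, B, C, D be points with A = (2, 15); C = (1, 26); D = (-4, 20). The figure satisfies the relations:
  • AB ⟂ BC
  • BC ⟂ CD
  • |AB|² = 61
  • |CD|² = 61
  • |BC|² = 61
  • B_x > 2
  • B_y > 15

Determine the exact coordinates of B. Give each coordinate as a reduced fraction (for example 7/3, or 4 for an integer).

B = (7, 21)

1. B_x = 7  [[BC ⟂ CD ⇒ 5x+6y-161=0] ∩ [|B−(2, 15)|²=61]]
2. B_y = 21  [[BC ⟂ CD ⇒ 5x+6y-161=0] ∩ [|B−(2, 15)|²=61]]
   so B = (7, 21)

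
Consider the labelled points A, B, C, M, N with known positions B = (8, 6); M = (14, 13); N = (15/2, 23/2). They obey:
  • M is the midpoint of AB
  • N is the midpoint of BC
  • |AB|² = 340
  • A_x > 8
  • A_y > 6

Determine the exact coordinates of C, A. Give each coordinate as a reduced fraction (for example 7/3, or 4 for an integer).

1. A_x = 20  [A = 2·M−B = 2·(14, 13)−(8, 6)]
2. A_y = 20  [A = 2·M−B = 2·(14, 13)−(8, 6)]
   so A = (20, 20)
3. C_x = 7  [C = 2·N−B = 2·(15/2, 23/2)−(8, 6)]
4. C_y = 17  [C = 2·N−B = 2·(15/2, 23/2)−(8, 6)]
   so C = (7, 17)

C = (7, 17)
A = (20, 20)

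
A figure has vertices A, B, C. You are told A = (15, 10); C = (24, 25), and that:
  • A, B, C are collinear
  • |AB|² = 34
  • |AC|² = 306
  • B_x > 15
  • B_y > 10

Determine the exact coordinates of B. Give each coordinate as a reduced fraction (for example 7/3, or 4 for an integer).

B = (18, 15)

1. B_x = 18  [[A, B, C are collinear ⇒ 15x-9y-135=0] ∩ [|B−(15, 10)|²=34]]
2. B_y = 15  [[A, B, C are collinear ⇒ 15x-9y-135=0] ∩ [|B−(15, 10)|²=34]]
   so B = (18, 15)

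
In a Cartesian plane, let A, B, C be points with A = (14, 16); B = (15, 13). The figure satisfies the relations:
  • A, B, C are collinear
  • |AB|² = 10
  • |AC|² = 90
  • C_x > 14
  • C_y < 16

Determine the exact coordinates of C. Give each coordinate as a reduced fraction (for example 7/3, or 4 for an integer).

C = (17, 7)

1. C_x = 17  [[A, B, C are collinear ⇒ 3x+1y-58=0] ∩ [|C−(14, 16)|²=90]]
2. C_y = 7  [[A, B, C are collinear ⇒ 3x+1y-58=0] ∩ [|C−(14, 16)|²=90]]
   so C = (17, 7)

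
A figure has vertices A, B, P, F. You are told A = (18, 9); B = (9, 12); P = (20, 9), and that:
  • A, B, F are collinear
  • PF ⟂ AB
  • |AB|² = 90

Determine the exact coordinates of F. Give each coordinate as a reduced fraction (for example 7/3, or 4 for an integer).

F = (99/5, 42/5)

1. F_x = 99/5  [[A, B, F are collinear ⇒ -3x-9y+135=0] ∩ [PF ⟂ AB ⇒ -9x+3y+153=0]]
2. F_y = 42/5  [[A, B, F are collinear ⇒ -3x-9y+135=0] ∩ [PF ⟂ AB ⇒ -9x+3y+153=0]]
   so F = (99/5, 42/5)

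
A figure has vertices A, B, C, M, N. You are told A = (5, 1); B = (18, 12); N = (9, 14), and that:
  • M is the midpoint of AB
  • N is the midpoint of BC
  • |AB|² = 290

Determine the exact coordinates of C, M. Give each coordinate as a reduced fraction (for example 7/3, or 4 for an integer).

1. M_x = 23/2  [2·M = A+B = (5, 1)+(18, 12)]
2. M_y = 13/2  [2·M = A+B = (5, 1)+(18, 12)]
   so M = (23/2, 13/2)
3. C_x = 0  [C = 2·N−B = 2·(9, 14)−(18, 12)]
4. C_y = 16  [C = 2·N−B = 2·(9, 14)−(18, 12)]
   so C = (0, 16)

C = (0, 16)
M = (23/2, 13/2)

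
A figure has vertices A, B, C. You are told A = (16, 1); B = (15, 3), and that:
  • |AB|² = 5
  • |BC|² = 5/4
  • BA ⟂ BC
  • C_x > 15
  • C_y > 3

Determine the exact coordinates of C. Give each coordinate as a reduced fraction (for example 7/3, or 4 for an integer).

1. C_x = 16  [[BA ⟂ BC ⇒ 1x-2y-9=0] ∩ [|C−(15, 3)|²=5/4]]
2. C_y = 7/2  [[BA ⟂ BC ⇒ 1x-2y-9=0] ∩ [|C−(15, 3)|²=5/4]]
   so C = (16, 7/2)

C = (16, 7/2)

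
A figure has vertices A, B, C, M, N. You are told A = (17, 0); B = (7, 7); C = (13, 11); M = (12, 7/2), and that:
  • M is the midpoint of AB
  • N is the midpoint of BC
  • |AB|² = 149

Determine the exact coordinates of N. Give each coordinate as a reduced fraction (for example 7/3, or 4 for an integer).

1. N_x = 10  [2·N = B+C = (7, 7)+(13, 11)]
2. N_y = 9  [2·N = B+C = (7, 7)+(13, 11)]
   so N = (10, 9)

N = (10, 9)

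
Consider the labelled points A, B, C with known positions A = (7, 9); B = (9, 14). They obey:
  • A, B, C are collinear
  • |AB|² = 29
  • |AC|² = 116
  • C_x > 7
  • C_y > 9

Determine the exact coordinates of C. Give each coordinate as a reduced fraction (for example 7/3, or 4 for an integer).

1. C_x = 11  [[A, B, C are collinear ⇒ -5x+2y+17=0] ∩ [|C−(7, 9)|²=116]]
2. C_y = 19  [[A, B, C are collinear ⇒ -5x+2y+17=0] ∩ [|C−(7, 9)|²=116]]
   so C = (11, 19)

C = (11, 19)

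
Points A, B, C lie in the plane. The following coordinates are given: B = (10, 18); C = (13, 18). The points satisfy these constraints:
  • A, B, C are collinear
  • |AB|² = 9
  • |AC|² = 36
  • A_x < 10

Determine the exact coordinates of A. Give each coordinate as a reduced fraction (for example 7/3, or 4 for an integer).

A = (7, 18)

1. A_x = 7  [[A, B, C are collinear ⇒ 3y-54=0] ∩ [|A−(10, 18)|²=9]]
2. A_y = 18  [[A, B, C are collinear ⇒ 3y-54=0] ∩ [|A−(10, 18)|²=9]]
   so A = (7, 18)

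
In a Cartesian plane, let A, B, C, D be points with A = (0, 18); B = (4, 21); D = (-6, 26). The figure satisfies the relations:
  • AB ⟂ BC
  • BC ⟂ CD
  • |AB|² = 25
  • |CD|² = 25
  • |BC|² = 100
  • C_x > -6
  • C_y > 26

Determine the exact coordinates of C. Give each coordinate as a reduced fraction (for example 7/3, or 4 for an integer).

1. C_x = -2  [[AB ⟂ BC ⇒ 4x+3y-79=0] ∩ [|C−(-6, 26)|²=25]]
2. C_y = 29  [[AB ⟂ BC ⇒ 4x+3y-79=0] ∩ [|C−(-6, 26)|²=25]]
   so C = (-2, 29)

C = (-2, 29)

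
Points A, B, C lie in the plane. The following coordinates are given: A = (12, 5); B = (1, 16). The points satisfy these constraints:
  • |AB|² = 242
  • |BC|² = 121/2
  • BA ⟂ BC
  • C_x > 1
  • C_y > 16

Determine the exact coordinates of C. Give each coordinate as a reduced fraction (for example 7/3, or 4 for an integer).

C = (13/2, 43/2)

1. C_x = 13/2  [[BA ⟂ BC ⇒ 11x-11y+165=0] ∩ [|C−(1, 16)|²=121/2]]
2. C_y = 43/2  [[BA ⟂ BC ⇒ 11x-11y+165=0] ∩ [|C−(1, 16)|²=121/2]]
   so C = (13/2, 43/2)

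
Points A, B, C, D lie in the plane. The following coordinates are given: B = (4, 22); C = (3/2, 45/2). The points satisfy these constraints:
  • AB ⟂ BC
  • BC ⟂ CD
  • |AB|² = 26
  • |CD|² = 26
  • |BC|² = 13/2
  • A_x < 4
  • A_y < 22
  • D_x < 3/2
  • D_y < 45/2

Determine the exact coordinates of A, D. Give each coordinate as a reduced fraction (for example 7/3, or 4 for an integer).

1. A_x = 3  [[AB ⟂ BC ⇒ 5/2x-1/2y+1=0] ∩ [|A−(4, 22)|²=26]]
2. A_y = 17  [[AB ⟂ BC ⇒ 5/2x-1/2y+1=0] ∩ [|A−(4, 22)|²=26]]
   so A = (3, 17)
3. D_x = 1/2  [[BC ⟂ CD ⇒ -5/2x+1/2y-15/2=0] ∩ [|D−(3/2, 45/2)|²=26]]
4. D_y = 35/2  [[BC ⟂ CD ⇒ -5/2x+1/2y-15/2=0] ∩ [|D−(3/2, 45/2)|²=26]]
   so D = (1/2, 35/2)

A = (3, 17)
D = (1/2, 35/2)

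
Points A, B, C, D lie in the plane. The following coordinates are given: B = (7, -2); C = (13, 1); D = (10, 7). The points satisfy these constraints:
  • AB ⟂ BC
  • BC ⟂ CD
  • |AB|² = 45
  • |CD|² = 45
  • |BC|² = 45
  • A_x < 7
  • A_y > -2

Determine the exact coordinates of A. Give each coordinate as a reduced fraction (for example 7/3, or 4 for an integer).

1. A_x = 4  [[AB ⟂ BC ⇒ -6x-3y+36=0] ∩ [|A−(7, -2)|²=45]]
2. A_y = 4  [[AB ⟂ BC ⇒ -6x-3y+36=0] ∩ [|A−(7, -2)|²=45]]
   so A = (4, 4)

A = (4, 4)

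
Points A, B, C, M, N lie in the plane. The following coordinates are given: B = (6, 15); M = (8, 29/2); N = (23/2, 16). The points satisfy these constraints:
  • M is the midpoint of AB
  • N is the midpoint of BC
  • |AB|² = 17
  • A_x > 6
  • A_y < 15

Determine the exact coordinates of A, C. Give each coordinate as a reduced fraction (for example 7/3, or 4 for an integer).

A = (10, 14)
C = (17, 17)

1. A_x = 10  [A = 2·M−B = 2·(8, 29/2)−(6, 15)]
2. A_y = 14  [A = 2·M−B = 2·(8, 29/2)−(6, 15)]
   so A = (10, 14)
3. C_x = 17  [C = 2·N−B = 2·(23/2, 16)−(6, 15)]
4. C_y = 17  [C = 2·N−B = 2·(23/2, 16)−(6, 15)]
   so C = (17, 17)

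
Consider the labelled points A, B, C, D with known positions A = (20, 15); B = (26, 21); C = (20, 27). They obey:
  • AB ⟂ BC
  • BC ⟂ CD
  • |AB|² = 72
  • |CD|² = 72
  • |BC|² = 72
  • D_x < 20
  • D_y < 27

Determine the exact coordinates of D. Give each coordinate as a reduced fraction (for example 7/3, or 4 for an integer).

D = (14, 21)

1. D_x = 14  [[BC ⟂ CD ⇒ -6x+6y-42=0] ∩ [|D−(20, 27)|²=72]]
2. D_y = 21  [[BC ⟂ CD ⇒ -6x+6y-42=0] ∩ [|D−(20, 27)|²=72]]
   so D = (14, 21)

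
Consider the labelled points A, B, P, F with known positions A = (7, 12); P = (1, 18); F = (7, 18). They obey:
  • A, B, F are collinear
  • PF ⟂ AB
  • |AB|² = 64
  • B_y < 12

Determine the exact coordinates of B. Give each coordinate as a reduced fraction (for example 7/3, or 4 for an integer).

1. B_x = 7  [[A, B, F are collinear ⇒ 6x-42=0] ∩ [|B−(7, 12)|²=64]]
2. B_y = 4  [[A, B, F are collinear ⇒ 6x-42=0] ∩ [|B−(7, 12)|²=64]]
   so B = (7, 4)

B = (7, 4)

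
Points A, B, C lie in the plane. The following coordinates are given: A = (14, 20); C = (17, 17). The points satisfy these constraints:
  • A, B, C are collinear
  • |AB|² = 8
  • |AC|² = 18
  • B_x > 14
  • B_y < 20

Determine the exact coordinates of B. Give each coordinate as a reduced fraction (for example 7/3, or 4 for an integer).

1. B_x = 16  [[A, B, C are collinear ⇒ -3x-3y+102=0] ∩ [|B−(14, 20)|²=8]]
2. B_y = 18  [[A, B, C are collinear ⇒ -3x-3y+102=0] ∩ [|B−(14, 20)|²=8]]
   so B = (16, 18)

B = (16, 18)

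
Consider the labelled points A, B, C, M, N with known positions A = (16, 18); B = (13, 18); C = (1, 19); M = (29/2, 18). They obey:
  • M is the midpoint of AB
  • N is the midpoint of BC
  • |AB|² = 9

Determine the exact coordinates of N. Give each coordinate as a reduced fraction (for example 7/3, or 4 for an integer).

N = (7, 37/2)

1. N_x = 7  [2·N = B+C = (13, 18)+(1, 19)]
2. N_y = 37/2  [2·N = B+C = (13, 18)+(1, 19)]
   so N = (7, 37/2)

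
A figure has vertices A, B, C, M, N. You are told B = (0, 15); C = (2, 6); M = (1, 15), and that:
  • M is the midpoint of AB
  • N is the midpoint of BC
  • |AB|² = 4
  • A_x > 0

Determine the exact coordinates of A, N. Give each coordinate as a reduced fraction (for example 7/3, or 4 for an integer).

1. A_x = 2  [A = 2·M−B = 2·(1, 15)−(0, 15)]
2. A_y = 15  [A = 2·M−B = 2·(1, 15)−(0, 15)]
   so A = (2, 15)
3. N_x = 1  [2·N = B+C = (0, 15)+(2, 6)]
4. N_y = 21/2  [2·N = B+C = (0, 15)+(2, 6)]
   so N = (1, 21/2)

A = (2, 15)
N = (1, 21/2)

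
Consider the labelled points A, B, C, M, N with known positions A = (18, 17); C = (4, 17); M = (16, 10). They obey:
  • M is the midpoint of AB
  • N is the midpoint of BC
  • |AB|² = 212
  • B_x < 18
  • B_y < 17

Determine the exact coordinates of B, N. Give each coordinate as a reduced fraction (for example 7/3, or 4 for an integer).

1. B_x = 14  [B = 2·M−A = 2·(16, 10)−(18, 17)]
2. B_y = 3  [B = 2·M−A = 2·(16, 10)−(18, 17)]
   so B = (14, 3)
3. N_x = 9  [2·N = B+C = (14, 3)+(4, 17)]
4. N_y = 10  [2·N = B+C = (14, 3)+(4, 17)]
   so N = (9, 10)

B = (14, 3)
N = (9, 10)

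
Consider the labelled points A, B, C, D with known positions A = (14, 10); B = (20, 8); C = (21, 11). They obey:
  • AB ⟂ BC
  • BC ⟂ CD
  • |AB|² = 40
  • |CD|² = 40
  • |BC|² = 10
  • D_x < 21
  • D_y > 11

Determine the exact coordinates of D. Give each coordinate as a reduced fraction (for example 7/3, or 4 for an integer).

1. D_x = 15  [[BC ⟂ CD ⇒ 1x+3y-54=0] ∩ [|D−(21, 11)|²=40]]
2. D_y = 13  [[BC ⟂ CD ⇒ 1x+3y-54=0] ∩ [|D−(21, 11)|²=40]]
   so D = (15, 13)

D = (15, 13)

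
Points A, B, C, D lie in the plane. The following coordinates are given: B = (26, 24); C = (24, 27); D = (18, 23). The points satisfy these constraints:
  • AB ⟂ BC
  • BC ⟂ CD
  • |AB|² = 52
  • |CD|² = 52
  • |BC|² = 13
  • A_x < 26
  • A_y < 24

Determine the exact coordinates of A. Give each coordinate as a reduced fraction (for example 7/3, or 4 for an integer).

A = (20, 20)

1. A_x = 20  [[AB ⟂ BC ⇒ 2x-3y+20=0] ∩ [|A−(26, 24)|²=52]]
2. A_y = 20  [[AB ⟂ BC ⇒ 2x-3y+20=0] ∩ [|A−(26, 24)|²=52]]
   so A = (20, 20)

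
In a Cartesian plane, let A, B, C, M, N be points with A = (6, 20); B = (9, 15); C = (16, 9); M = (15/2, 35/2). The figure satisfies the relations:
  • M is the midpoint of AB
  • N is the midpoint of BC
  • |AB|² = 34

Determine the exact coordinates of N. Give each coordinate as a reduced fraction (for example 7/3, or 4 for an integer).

N = (25/2, 12)

1. N_x = 25/2  [2·N = B+C = (9, 15)+(16, 9)]
2. N_y = 12  [2·N = B+C = (9, 15)+(16, 9)]
   so N = (25/2, 12)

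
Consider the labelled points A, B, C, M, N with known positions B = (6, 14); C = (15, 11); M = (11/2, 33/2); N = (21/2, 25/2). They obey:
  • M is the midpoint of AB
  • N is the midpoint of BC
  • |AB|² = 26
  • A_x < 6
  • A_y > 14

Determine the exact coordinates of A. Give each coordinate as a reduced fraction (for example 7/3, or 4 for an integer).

1. A_x = 5  [A = 2·M−B = 2·(11/2, 33/2)−(6, 14)]
2. A_y = 19  [A = 2·M−B = 2·(11/2, 33/2)−(6, 14)]
   so A = (5, 19)

A = (5, 19)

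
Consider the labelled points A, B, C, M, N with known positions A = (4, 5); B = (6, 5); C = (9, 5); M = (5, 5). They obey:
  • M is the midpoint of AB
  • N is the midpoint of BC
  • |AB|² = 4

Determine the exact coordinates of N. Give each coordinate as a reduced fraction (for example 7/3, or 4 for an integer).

N = (15/2, 5)

1. N_x = 15/2  [2·N = B+C = (6, 5)+(9, 5)]
2. N_y = 5  [2·N = B+C = (6, 5)+(9, 5)]
   so N = (15/2, 5)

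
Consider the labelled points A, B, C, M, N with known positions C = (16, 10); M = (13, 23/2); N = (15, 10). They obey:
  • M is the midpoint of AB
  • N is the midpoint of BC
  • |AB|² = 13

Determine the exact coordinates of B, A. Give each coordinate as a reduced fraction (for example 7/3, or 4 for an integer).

B = (14, 10)
A = (12, 13)

1. B_x = 14  [B = 2·N−C = 2·(15, 10)−(16, 10)]
2. B_y = 10  [B = 2·N−C = 2·(15, 10)−(16, 10)]
   so B = (14, 10)
3. A_x = 12  [A = 2·M−B = 2·(13, 23/2)−(14, 10)]
4. A_y = 13  [A = 2·M−B = 2·(13, 23/2)−(14, 10)]
   so A = (12, 13)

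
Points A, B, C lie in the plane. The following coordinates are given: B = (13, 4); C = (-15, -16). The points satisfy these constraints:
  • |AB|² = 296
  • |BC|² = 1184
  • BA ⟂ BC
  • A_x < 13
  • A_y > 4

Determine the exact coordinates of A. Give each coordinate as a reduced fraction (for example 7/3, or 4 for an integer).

1. A_x = 3  [[BA ⟂ BC ⇒ -28x-20y+444=0] ∩ [|A−(13, 4)|²=296]]
2. A_y = 18  [[BA ⟂ BC ⇒ -28x-20y+444=0] ∩ [|A−(13, 4)|²=296]]
   so A = (3, 18)

A = (3, 18)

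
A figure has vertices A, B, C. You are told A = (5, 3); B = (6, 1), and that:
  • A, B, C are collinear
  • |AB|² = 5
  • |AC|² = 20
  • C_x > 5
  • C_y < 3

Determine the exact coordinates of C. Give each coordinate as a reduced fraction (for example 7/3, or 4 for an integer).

C = (7, -1)

1. C_x = 7  [[A, B, C are collinear ⇒ 2x+1y-13=0] ∩ [|C−(5, 3)|²=20]]
2. C_y = -1  [[A, B, C are collinear ⇒ 2x+1y-13=0] ∩ [|C−(5, 3)|²=20]]
   so C = (7, -1)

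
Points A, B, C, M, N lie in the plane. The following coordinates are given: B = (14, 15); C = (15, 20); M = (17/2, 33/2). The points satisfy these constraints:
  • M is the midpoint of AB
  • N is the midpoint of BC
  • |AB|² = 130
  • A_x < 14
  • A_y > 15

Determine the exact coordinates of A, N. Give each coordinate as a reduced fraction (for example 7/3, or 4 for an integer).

A = (3, 18)
N = (29/2, 35/2)

1. A_x = 3  [A = 2·M−B = 2·(17/2, 33/2)−(14, 15)]
2. A_y = 18  [A = 2·M−B = 2·(17/2, 33/2)−(14, 15)]
   so A = (3, 18)
3. N_x = 29/2  [2·N = B+C = (14, 15)+(15, 20)]
4. N_y = 35/2  [2·N = B+C = (14, 15)+(15, 20)]
   so N = (29/2, 35/2)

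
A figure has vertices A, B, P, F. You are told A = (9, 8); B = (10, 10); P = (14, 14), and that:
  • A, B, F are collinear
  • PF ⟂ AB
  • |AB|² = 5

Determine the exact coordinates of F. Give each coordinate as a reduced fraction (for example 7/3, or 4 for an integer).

1. F_x = 62/5  [[A, B, F are collinear ⇒ -2x+1y+10=0] ∩ [PF ⟂ AB ⇒ 1x+2y-42=0]]
2. F_y = 74/5  [[A, B, F are collinear ⇒ -2x+1y+10=0] ∩ [PF ⟂ AB ⇒ 1x+2y-42=0]]
   so F = (62/5, 74/5)

F = (62/5, 74/5)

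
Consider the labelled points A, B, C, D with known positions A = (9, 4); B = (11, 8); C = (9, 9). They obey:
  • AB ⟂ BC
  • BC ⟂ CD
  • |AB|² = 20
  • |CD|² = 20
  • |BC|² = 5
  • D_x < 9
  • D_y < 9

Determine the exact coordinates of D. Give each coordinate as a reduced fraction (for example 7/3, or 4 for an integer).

D = (7, 5)

1. D_x = 7  [[BC ⟂ CD ⇒ -2x+1y+9=0] ∩ [|D−(9, 9)|²=20]]
2. D_y = 5  [[BC ⟂ CD ⇒ -2x+1y+9=0] ∩ [|D−(9, 9)|²=20]]
   so D = (7, 5)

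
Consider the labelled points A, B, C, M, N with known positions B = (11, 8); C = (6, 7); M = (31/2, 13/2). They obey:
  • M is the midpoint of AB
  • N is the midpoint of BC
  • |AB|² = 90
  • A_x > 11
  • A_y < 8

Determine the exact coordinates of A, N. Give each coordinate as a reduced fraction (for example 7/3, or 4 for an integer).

A = (20, 5)
N = (17/2, 15/2)

1. A_x = 20  [A = 2·M−B = 2·(31/2, 13/2)−(11, 8)]
2. A_y = 5  [A = 2·M−B = 2·(31/2, 13/2)−(11, 8)]
   so A = (20, 5)
3. N_x = 17/2  [2·N = B+C = (11, 8)+(6, 7)]
4. N_y = 15/2  [2·N = B+C = (11, 8)+(6, 7)]
   so N = (17/2, 15/2)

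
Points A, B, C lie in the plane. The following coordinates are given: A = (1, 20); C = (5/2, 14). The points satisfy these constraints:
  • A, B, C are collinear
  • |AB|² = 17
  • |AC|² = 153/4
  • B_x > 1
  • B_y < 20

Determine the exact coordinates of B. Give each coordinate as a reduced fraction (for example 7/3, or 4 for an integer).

1. B_x = 2  [[A, B, C are collinear ⇒ -6x-3/2y+36=0] ∩ [|B−(1, 20)|²=17]]
2. B_y = 16  [[A, B, C are collinear ⇒ -6x-3/2y+36=0] ∩ [|B−(1, 20)|²=17]]
   so B = (2, 16)

B = (2, 16)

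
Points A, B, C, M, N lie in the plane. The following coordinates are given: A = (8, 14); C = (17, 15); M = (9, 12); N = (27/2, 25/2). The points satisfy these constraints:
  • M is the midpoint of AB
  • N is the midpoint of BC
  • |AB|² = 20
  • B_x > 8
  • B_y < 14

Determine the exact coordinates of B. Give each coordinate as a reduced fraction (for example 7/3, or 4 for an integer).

1. B_x = 10  [B = 2·M−A = 2·(9, 12)−(8, 14)]
2. B_y = 10  [B = 2·M−A = 2·(9, 12)−(8, 14)]
   so B = (10, 10)

B = (10, 10)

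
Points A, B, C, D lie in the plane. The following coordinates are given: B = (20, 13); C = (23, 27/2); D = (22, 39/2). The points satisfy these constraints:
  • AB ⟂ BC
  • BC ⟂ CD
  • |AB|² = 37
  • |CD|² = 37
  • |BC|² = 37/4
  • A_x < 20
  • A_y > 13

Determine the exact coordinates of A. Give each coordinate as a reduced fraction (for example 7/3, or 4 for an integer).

A = (19, 19)

1. A_x = 19  [[AB ⟂ BC ⇒ -3x-1/2y+133/2=0] ∩ [|A−(20, 13)|²=37]]
2. A_y = 19  [[AB ⟂ BC ⇒ -3x-1/2y+133/2=0] ∩ [|A−(20, 13)|²=37]]
   so A = (19, 19)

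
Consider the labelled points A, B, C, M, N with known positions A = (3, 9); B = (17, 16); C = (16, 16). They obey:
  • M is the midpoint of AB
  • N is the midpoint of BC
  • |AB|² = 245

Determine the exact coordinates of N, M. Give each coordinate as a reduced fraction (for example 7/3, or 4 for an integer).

N = (33/2, 16)
M = (10, 25/2)

1. M_x = 10  [2·M = A+B = (3, 9)+(17, 16)]
2. M_y = 25/2  [2·M = A+B = (3, 9)+(17, 16)]
   so M = (10, 25/2)
3. N_x = 33/2  [2·N = B+C = (17, 16)+(16, 16)]
4. N_y = 16  [2·N = B+C = (17, 16)+(16, 16)]
   so N = (33/2, 16)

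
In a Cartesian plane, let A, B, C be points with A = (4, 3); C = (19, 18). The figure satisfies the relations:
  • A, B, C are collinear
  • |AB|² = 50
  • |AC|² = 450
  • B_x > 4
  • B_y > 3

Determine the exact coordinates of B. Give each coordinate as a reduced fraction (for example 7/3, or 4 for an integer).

1. B_x = 9  [[A, B, C are collinear ⇒ 15x-15y-15=0] ∩ [|B−(4, 3)|²=50]]
2. B_y = 8  [[A, B, C are collinear ⇒ 15x-15y-15=0] ∩ [|B−(4, 3)|²=50]]
   so B = (9, 8)

B = (9, 8)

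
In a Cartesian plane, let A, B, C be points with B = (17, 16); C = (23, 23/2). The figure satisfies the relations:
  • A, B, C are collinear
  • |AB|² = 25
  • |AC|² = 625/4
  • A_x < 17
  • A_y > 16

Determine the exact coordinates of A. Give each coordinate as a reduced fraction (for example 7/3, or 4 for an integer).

1. A_x = 13  [[A, B, C are collinear ⇒ 9/2x+6y-345/2=0] ∩ [|A−(17, 16)|²=25]]
2. A_y = 19  [[A, B, C are collinear ⇒ 9/2x+6y-345/2=0] ∩ [|A−(17, 16)|²=25]]
   so A = (13, 19)

A = (13, 19)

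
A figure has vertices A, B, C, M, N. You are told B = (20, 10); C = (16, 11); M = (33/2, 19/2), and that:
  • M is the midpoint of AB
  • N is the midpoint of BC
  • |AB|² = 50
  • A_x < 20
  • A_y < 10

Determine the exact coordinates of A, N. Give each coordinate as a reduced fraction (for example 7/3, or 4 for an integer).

1. A_x = 13  [A = 2·M−B = 2·(33/2, 19/2)−(20, 10)]
2. A_y = 9  [A = 2·M−B = 2·(33/2, 19/2)−(20, 10)]
   so A = (13, 9)
3. N_x = 18  [2·N = B+C = (20, 10)+(16, 11)]
4. N_y = 21/2  [2·N = B+C = (20, 10)+(16, 11)]
   so N = (18, 21/2)

A = (13, 9)
N = (18, 21/2)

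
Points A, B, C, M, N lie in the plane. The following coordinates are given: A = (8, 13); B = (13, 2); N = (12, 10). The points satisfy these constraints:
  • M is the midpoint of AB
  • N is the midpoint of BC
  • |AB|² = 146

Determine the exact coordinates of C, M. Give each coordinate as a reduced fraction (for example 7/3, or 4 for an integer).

C = (11, 18)
M = (21/2, 15/2)

1. M_x = 21/2  [2·M = A+B = (8, 13)+(13, 2)]
2. M_y = 15/2  [2·M = A+B = (8, 13)+(13, 2)]
   so M = (21/2, 15/2)
3. C_x = 11  [C = 2·N−B = 2·(12, 10)−(13, 2)]
4. C_y = 18  [C = 2·N−B = 2·(12, 10)−(13, 2)]
   so C = (11, 18)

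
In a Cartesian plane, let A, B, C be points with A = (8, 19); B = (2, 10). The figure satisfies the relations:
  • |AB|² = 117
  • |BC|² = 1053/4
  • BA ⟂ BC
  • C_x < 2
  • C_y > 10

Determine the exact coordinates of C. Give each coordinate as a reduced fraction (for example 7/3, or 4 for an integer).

C = (-23/2, 19)

1. C_x = -23/2  [[BA ⟂ BC ⇒ 6x+9y-102=0] ∩ [|C−(2, 10)|²=1053/4]]
2. C_y = 19  [[BA ⟂ BC ⇒ 6x+9y-102=0] ∩ [|C−(2, 10)|²=1053/4]]
   so C = (-23/2, 19)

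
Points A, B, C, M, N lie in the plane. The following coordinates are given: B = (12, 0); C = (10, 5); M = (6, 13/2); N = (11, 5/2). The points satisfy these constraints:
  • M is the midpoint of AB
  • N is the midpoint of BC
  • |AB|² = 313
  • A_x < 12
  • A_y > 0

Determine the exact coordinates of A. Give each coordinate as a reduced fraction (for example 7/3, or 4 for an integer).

1. A_x = 0  [A = 2·M−B = 2·(6, 13/2)−(12, 0)]
2. A_y = 13  [A = 2·M−B = 2·(6, 13/2)−(12, 0)]
   so A = (0, 13)

A = (0, 13)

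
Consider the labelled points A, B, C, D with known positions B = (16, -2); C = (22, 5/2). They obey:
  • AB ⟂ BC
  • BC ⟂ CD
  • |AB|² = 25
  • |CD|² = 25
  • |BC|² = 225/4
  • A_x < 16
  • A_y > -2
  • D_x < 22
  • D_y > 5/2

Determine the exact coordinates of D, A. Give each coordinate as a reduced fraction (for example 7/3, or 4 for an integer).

1. D_x = 19  [[BC ⟂ CD ⇒ 6x+9/2y-573/4=0] ∩ [|D−(22, 5/2)|²=25]]
2. D_y = 13/2  [[BC ⟂ CD ⇒ 6x+9/2y-573/4=0] ∩ [|D−(22, 5/2)|²=25]]
   so D = (19, 13/2)
3. A_x = 13  [[AB ⟂ BC ⇒ -6x-9/2y+87=0] ∩ [|A−(16, -2)|²=25]]
4. A_y = 2  [[AB ⟂ BC ⇒ -6x-9/2y+87=0] ∩ [|A−(16, -2)|²=25]]
   so A = (13, 2)

D = (19, 13/2)
A = (13, 2)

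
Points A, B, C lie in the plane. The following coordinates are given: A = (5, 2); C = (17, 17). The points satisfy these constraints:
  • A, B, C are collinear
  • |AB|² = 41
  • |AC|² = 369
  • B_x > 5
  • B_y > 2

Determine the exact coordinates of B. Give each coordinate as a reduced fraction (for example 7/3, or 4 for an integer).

1. B_x = 9  [[A, B, C are collinear ⇒ 15x-12y-51=0] ∩ [|B−(5, 2)|²=41]]
2. B_y = 7  [[A, B, C are collinear ⇒ 15x-12y-51=0] ∩ [|B−(5, 2)|²=41]]
   so B = (9, 7)

B = (9, 7)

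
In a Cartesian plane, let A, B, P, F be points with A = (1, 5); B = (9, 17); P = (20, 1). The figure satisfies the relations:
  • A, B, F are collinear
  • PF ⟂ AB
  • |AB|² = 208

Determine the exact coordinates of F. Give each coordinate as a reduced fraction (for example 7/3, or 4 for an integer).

F = (5, 11)

1. F_x = 5  [[A, B, F are collinear ⇒ -12x+8y-28=0] ∩ [PF ⟂ AB ⇒ 8x+12y-172=0]]
2. F_y = 11  [[A, B, F are collinear ⇒ -12x+8y-28=0] ∩ [PF ⟂ AB ⇒ 8x+12y-172=0]]
   so F = (5, 11)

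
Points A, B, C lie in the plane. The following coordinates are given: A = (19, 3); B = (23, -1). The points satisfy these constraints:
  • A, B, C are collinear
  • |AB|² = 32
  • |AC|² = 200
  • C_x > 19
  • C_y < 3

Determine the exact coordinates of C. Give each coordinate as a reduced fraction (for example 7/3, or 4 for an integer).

1. C_x = 29  [[A, B, C are collinear ⇒ 4x+4y-88=0] ∩ [|C−(19, 3)|²=200]]
2. C_y = -7  [[A, B, C are collinear ⇒ 4x+4y-88=0] ∩ [|C−(19, 3)|²=200]]
   so C = (29, -7)

C = (29, -7)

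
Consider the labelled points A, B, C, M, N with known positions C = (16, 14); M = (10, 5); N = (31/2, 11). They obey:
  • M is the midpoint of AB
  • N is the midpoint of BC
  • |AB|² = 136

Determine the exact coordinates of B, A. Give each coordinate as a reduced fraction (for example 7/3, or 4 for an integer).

1. B_x = 15  [B = 2·N−C = 2·(31/2, 11)−(16, 14)]
2. B_y = 8  [B = 2·N−C = 2·(31/2, 11)−(16, 14)]
   so B = (15, 8)
3. A_x = 5  [A = 2·M−B = 2·(10, 5)−(15, 8)]
4. A_y = 2  [A = 2·M−B = 2·(10, 5)−(15, 8)]
   so A = (5, 2)

B = (15, 8)
A = (5, 2)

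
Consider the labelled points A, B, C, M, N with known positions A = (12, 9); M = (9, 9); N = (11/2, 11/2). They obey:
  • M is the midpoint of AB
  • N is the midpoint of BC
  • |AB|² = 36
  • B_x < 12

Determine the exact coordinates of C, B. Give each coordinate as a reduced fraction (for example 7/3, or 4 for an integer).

1. B_x = 6  [B = 2·M−A = 2·(9, 9)−(12, 9)]
2. B_y = 9  [B = 2·M−A = 2·(9, 9)−(12, 9)]
   so B = (6, 9)
3. C_x = 5  [C = 2·N−B = 2·(11/2, 11/2)−(6, 9)]
4. C_y = 2  [C = 2·N−B = 2·(11/2, 11/2)−(6, 9)]
   so C = (5, 2)

C = (5, 2)
B = (6, 9)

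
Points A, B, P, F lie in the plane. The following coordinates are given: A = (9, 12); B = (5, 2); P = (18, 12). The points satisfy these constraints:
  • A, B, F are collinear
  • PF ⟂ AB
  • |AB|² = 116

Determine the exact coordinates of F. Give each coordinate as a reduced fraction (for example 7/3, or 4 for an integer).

F = (297/29, 438/29)

1. F_x = 297/29  [[A, B, F are collinear ⇒ 10x-4y-42=0] ∩ [PF ⟂ AB ⇒ -4x-10y+192=0]]
2. F_y = 438/29  [[A, B, F are collinear ⇒ 10x-4y-42=0] ∩ [PF ⟂ AB ⇒ -4x-10y+192=0]]
   so F = (297/29, 438/29)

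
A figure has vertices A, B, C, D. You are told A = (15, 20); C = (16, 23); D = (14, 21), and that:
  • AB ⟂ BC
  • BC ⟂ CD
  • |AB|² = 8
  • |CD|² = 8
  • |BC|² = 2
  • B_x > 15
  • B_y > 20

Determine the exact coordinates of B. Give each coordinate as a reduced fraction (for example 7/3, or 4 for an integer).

1. B_x = 17  [[BC ⟂ CD ⇒ 2x+2y-78=0] ∩ [|B−(15, 20)|²=8]]
2. B_y = 22  [[BC ⟂ CD ⇒ 2x+2y-78=0] ∩ [|B−(15, 20)|²=8]]
   so B = (17, 22)

B = (17, 22)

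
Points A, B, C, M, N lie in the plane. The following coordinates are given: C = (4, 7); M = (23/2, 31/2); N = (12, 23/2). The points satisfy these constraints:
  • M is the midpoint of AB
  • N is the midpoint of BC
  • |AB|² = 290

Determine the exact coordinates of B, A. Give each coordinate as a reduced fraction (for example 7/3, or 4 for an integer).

1. B_x = 20  [B = 2·N−C = 2·(12, 23/2)−(4, 7)]
2. B_y = 16  [B = 2·N−C = 2·(12, 23/2)−(4, 7)]
   so B = (20, 16)
3. A_x = 3  [A = 2·M−B = 2·(23/2, 31/2)−(20, 16)]
4. A_y = 15  [A = 2·M−B = 2·(23/2, 31/2)−(20, 16)]
   so A = (3, 15)

B = (20, 16)
A = (3, 15)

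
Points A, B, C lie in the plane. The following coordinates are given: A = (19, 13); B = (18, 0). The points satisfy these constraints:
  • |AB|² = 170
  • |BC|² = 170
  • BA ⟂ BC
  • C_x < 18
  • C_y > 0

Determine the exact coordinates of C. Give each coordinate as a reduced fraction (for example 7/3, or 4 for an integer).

1. C_x = 5  [[BA ⟂ BC ⇒ 1x+13y-18=0] ∩ [|C−(18, 0)|²=170]]
2. C_y = 1  [[BA ⟂ BC ⇒ 1x+13y-18=0] ∩ [|C−(18, 0)|²=170]]
   so C = (5, 1)

C = (5, 1)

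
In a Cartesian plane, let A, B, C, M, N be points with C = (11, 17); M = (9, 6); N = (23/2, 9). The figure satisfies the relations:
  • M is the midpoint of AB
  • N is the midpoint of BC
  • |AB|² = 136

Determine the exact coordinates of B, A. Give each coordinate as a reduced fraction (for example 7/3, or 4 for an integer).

B = (12, 1)
A = (6, 11)

1. B_x = 12  [B = 2·N−C = 2·(23/2, 9)−(11, 17)]
2. B_y = 1  [B = 2·N−C = 2·(23/2, 9)−(11, 17)]
   so B = (12, 1)
3. A_x = 6  [A = 2·M−B = 2·(9, 6)−(12, 1)]
4. A_y = 11  [A = 2·M−B = 2·(9, 6)−(12, 1)]
   so A = (6, 11)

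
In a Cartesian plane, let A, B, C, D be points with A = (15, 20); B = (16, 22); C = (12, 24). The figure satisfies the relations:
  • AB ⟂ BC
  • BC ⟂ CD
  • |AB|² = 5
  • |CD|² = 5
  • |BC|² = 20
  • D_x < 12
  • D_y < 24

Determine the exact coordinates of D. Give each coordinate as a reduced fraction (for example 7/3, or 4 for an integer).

1. D_x = 11  [[BC ⟂ CD ⇒ -4x+2y=0] ∩ [|D−(12, 24)|²=5]]
2. D_y = 22  [[BC ⟂ CD ⇒ -4x+2y=0] ∩ [|D−(12, 24)|²=5]]
   so D = (11, 22)

D = (11, 22)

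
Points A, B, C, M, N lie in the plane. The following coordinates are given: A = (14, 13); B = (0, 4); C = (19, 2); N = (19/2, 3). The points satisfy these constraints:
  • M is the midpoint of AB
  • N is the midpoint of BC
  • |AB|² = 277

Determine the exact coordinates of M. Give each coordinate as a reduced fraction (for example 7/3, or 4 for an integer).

M = (7, 17/2)

1. M_x = 7  [2·M = A+B = (14, 13)+(0, 4)]
2. M_y = 17/2  [2·M = A+B = (14, 13)+(0, 4)]
   so M = (7, 17/2)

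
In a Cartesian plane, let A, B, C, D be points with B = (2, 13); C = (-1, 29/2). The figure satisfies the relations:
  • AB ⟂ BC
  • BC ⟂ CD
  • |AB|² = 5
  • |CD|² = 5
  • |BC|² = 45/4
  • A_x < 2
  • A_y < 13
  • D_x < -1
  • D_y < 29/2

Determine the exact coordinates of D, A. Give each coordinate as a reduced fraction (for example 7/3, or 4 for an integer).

1. D_x = -2  [[BC ⟂ CD ⇒ -3x+3/2y-99/4=0] ∩ [|D−(-1, 29/2)|²=5]]
2. D_y = 25/2  [[BC ⟂ CD ⇒ -3x+3/2y-99/4=0] ∩ [|D−(-1, 29/2)|²=5]]
   so D = (-2, 25/2)
3. A_x = 1  [[AB ⟂ BC ⇒ 3x-3/2y+27/2=0] ∩ [|A−(2, 13)|²=5]]
4. A_y = 11  [[AB ⟂ BC ⇒ 3x-3/2y+27/2=0] ∩ [|A−(2, 13)|²=5]]
   so A = (1, 11)

D = (-2, 25/2)
A = (1, 11)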